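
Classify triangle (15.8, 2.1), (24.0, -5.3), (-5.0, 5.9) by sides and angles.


Side lengths squared: AB^2=122, BC^2=966.44, CA^2=447.08
Sorted: [122, 447.08, 966.44]
By sides: Scalene, By angles: Obtuse

Scalene, Obtuse


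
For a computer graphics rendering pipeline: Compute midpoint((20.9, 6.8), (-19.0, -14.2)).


M = ((20.9+(-19))/2, (6.8+(-14.2))/2)
= (0.95, -3.7)

(0.95, -3.7)


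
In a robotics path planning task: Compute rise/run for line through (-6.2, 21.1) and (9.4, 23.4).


slope = (y2-y1)/(x2-x1) = (23.4-21.1)/(9.4-(-6.2)) = 2.3/15.6 = 0.1474

0.1474


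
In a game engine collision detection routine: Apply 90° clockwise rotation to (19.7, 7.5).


90° CW: (x,y) -> (y, -x)
(19.7,7.5) -> (7.5, -19.7)

(7.5, -19.7)


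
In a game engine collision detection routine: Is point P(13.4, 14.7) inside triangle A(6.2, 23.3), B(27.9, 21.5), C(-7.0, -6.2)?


Cross products: AB x AP = -173.66, BC x BP = -164.33, CA x CP = -325.92
All same sign? yes

Yes, inside


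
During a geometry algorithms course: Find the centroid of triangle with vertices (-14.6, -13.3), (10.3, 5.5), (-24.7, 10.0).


Centroid = ((x_A+x_B+x_C)/3, (y_A+y_B+y_C)/3)
= (((-14.6)+10.3+(-24.7))/3, ((-13.3)+5.5+10)/3)
= (-9.6667, 0.7333)

(-9.6667, 0.7333)


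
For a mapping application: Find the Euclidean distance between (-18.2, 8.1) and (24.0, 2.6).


dx=42.2, dy=-5.5
d^2 = 42.2^2 + (-5.5)^2 = 1811.09
d = sqrt(1811.09) = 42.5569

42.5569


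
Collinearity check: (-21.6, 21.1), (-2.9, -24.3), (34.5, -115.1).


Cross product: ((-2.9)-(-21.6))*((-115.1)-21.1) - ((-24.3)-21.1)*(34.5-(-21.6))
= 0

Yes, collinear


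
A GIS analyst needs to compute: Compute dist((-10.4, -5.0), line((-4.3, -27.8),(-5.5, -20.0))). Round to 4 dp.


|cross product| = 20.22
|line direction| = sqrt(62.28) = 7.8918
Distance = 20.22/sqrt(62.28) = 2.5622

2.5622


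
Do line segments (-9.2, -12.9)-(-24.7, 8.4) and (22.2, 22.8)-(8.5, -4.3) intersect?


Cross products: d1=-361.85, d2=-1073.71, d3=-1222.17, d4=-510.31
d1*d2 < 0 and d3*d4 < 0? no

No, they don't intersect


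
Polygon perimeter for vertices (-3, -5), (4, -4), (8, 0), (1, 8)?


Sides: (-3, -5)->(4, -4): sqrt(50) = 7.071068, (4, -4)->(8, 0): sqrt(32) = 5.656854, (8, 0)->(1, 8): sqrt(113) = 10.630146, (1, 8)->(-3, -5): sqrt(185) = 13.601471
Sum = 36.959539
Perimeter = 36.9595

36.9595


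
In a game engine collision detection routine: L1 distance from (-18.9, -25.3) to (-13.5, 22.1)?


|(-18.9)-(-13.5)| + |(-25.3)-22.1| = 5.4 + 47.4 = 52.8

52.8


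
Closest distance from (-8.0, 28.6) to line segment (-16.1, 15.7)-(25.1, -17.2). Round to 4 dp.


Project P onto AB: t = 0 (clamped to [0,1])
Closest point on segment: (-16.1, 15.7)
Distance: 15.2322

15.2322


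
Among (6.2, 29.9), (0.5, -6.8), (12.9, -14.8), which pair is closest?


d(P0,P1) = 37.14, d(P0,P2) = 45.1993, d(P1,P2) = 14.7567
Closest: P1 and P2

Closest pair: (0.5, -6.8) and (12.9, -14.8), distance = 14.7567


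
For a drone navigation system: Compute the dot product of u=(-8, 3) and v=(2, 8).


u . v = u_x*v_x + u_y*v_y = (-8)*2 + 3*8
= (-16) + 24 = 8

8


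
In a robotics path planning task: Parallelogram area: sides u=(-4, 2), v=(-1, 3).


|u x v| = |(-4)*3 - 2*(-1)|
= |(-12) - (-2)| = 10

10


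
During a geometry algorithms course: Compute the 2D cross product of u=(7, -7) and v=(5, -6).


u x v = u_x*v_y - u_y*v_x = 7*(-6) - (-7)*5
= (-42) - (-35) = -7

-7


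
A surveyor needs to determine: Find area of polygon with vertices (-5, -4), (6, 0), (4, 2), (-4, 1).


Shoelace sum: ((-5)*0 - 6*(-4)) + (6*2 - 4*0) + (4*1 - (-4)*2) + ((-4)*(-4) - (-5)*1)
= 69
Area = |69|/2 = 34.5

34.5


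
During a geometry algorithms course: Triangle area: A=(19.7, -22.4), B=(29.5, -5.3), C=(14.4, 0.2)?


Area = |x_A(y_B-y_C) + x_B(y_C-y_A) + x_C(y_A-y_B)|/2
= |(-108.35) + 666.7 + (-246.24)|/2
= 312.11/2 = 156.055

156.055


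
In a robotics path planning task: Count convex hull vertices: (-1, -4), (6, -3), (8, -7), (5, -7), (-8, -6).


Convex hull vertices (CCW): (-8, -6), (5, -7), (8, -7), (6, -3), (-1, -4)
Count = 5

5


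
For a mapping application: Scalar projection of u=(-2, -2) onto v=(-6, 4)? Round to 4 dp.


u.v = 4, |v| = sqrt(52) = 7.2111
Scalar projection = u.v / |v| = 4 / sqrt(52) = 0.5547

0.5547


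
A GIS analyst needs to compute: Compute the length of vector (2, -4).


|u| = sqrt(2^2 + (-4)^2) = sqrt(20) = 4.4721

4.4721


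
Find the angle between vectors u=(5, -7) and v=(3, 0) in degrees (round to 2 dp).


u.v = 15, |u| = sqrt(74) = 8.6023, |v| = sqrt(9) = 3
cos(theta) = u.v/(|u||v|) = 15/sqrt(666) = 0.581238
theta = acos(0.581238) = 54.46 degrees

54.46 degrees


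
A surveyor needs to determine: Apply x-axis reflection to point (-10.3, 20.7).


Reflection over x-axis: (x,y) -> (x,-y)
(-10.3, 20.7) -> (-10.3, -20.7)

(-10.3, -20.7)


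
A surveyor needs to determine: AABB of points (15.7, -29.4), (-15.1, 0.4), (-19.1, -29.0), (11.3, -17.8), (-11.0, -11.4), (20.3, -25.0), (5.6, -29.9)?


x range: [-19.1, 20.3]
y range: [-29.9, 0.4]
Bounding box: (-19.1,-29.9) to (20.3,0.4)

(-19.1,-29.9) to (20.3,0.4)


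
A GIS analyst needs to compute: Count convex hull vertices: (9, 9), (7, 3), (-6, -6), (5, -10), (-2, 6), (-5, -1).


Convex hull vertices (CCW): (-6, -6), (5, -10), (9, 9), (-2, 6), (-5, -1)
Count = 5

5


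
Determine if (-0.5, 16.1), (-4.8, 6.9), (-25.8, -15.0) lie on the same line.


Cross product: ((-4.8)-(-0.5))*((-15)-16.1) - (6.9-16.1)*((-25.8)-(-0.5))
= -99.03

No, not collinear


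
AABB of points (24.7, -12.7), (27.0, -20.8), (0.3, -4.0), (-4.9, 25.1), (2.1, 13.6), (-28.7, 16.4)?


x range: [-28.7, 27]
y range: [-20.8, 25.1]
Bounding box: (-28.7,-20.8) to (27,25.1)

(-28.7,-20.8) to (27,25.1)


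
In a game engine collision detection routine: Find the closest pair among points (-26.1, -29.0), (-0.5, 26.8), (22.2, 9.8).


d(P0,P1) = 61.3922, d(P0,P2) = 61.9543, d(P1,P2) = 28.36
Closest: P1 and P2

Closest pair: (-0.5, 26.8) and (22.2, 9.8), distance = 28.36


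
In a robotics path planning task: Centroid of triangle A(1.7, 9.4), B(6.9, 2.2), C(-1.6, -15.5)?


Centroid = ((x_A+x_B+x_C)/3, (y_A+y_B+y_C)/3)
= ((1.7+6.9+(-1.6))/3, (9.4+2.2+(-15.5))/3)
= (2.3333, -1.3)

(2.3333, -1.3)


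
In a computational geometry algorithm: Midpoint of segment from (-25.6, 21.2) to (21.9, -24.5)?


M = (((-25.6)+21.9)/2, (21.2+(-24.5))/2)
= (-1.85, -1.65)

(-1.85, -1.65)


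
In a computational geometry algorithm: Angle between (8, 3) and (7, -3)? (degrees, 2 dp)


u.v = 47, |u| = sqrt(73) = 8.544, |v| = sqrt(58) = 7.6158
cos(theta) = u.v/(|u||v|) = 47/sqrt(4234) = 0.722308
theta = acos(0.722308) = 43.75 degrees

43.75 degrees


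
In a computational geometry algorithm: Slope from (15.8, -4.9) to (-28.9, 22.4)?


slope = (y2-y1)/(x2-x1) = (22.4-(-4.9))/((-28.9)-15.8) = 27.3/(-44.7) = -0.6107

-0.6107


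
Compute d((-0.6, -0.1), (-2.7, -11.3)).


dx=-2.1, dy=-11.2
d^2 = (-2.1)^2 + (-11.2)^2 = 129.85
d = sqrt(129.85) = 11.3952

11.3952


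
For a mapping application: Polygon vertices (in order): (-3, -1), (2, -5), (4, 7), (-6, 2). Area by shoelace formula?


Shoelace sum: ((-3)*(-5) - 2*(-1)) + (2*7 - 4*(-5)) + (4*2 - (-6)*7) + ((-6)*(-1) - (-3)*2)
= 113
Area = |113|/2 = 56.5

56.5


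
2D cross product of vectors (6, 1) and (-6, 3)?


u x v = u_x*v_y - u_y*v_x = 6*3 - 1*(-6)
= 18 - (-6) = 24

24


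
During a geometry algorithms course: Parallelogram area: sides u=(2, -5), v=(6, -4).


|u x v| = |2*(-4) - (-5)*6|
= |(-8) - (-30)| = 22

22


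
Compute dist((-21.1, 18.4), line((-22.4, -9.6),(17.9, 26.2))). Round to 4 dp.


|cross product| = 1081.86
|line direction| = sqrt(2905.73) = 53.9048
Distance = 1081.86/sqrt(2905.73) = 20.0698

20.0698


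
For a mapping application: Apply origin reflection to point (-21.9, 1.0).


Reflection over origin: (x,y) -> (-x,-y)
(-21.9, 1) -> (21.9, -1)

(21.9, -1)


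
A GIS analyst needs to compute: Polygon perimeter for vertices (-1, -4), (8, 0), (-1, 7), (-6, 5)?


Sides: (-1, -4)->(8, 0): sqrt(97) = 9.848858, (8, 0)->(-1, 7): sqrt(130) = 11.401754, (-1, 7)->(-6, 5): sqrt(29) = 5.385165, (-6, 5)->(-1, -4): sqrt(106) = 10.29563
Sum = 36.931407
Perimeter = 36.9314

36.9314


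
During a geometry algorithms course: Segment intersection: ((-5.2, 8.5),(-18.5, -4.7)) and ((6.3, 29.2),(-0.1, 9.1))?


Cross products: d1=-98.67, d2=-281.52, d3=-123.51, d4=59.34
d1*d2 < 0 and d3*d4 < 0? no

No, they don't intersect


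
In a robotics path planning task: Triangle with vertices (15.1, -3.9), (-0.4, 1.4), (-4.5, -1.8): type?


Side lengths squared: AB^2=268.34, BC^2=27.05, CA^2=388.57
Sorted: [27.05, 268.34, 388.57]
By sides: Scalene, By angles: Obtuse

Scalene, Obtuse


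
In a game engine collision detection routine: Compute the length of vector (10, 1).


|u| = sqrt(10^2 + 1^2) = sqrt(101) = 10.0499

10.0499


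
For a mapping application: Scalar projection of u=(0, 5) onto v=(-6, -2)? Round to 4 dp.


u.v = -10, |v| = sqrt(40) = 6.3246
Scalar projection = u.v / |v| = -10 / sqrt(40) = -1.5811

-1.5811


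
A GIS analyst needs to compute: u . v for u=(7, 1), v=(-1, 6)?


u . v = u_x*v_x + u_y*v_y = 7*(-1) + 1*6
= (-7) + 6 = -1

-1


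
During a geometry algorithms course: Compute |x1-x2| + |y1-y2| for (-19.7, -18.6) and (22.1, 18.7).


|(-19.7)-22.1| + |(-18.6)-18.7| = 41.8 + 37.3 = 79.1

79.1


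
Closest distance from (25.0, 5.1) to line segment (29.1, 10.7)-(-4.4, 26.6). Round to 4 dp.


Project P onto AB: t = 0.0351 (clamped to [0,1])
Closest point on segment: (27.923, 11.2586)
Distance: 6.8171

6.8171


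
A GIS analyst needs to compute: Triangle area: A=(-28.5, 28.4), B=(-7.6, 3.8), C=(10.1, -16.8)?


Area = |x_A(y_B-y_C) + x_B(y_C-y_A) + x_C(y_A-y_B)|/2
= |(-587.1) + 343.52 + 248.46|/2
= 4.88/2 = 2.44

2.44


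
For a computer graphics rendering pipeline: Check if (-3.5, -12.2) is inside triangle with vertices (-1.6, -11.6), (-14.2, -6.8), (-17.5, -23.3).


Cross products: AB x AP = 16.68, BC x BP = 194.37, CA x CP = 12.69
All same sign? yes

Yes, inside


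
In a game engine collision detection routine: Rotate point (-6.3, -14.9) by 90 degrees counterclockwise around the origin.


90° CCW: (x,y) -> (-y, x)
(-6.3,-14.9) -> (14.9, -6.3)

(14.9, -6.3)


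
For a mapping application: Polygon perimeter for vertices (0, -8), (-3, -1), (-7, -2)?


Sides: (0, -8)->(-3, -1): sqrt(58) = 7.615773, (-3, -1)->(-7, -2): sqrt(17) = 4.123106, (-7, -2)->(0, -8): sqrt(85) = 9.219544
Sum = 20.958423
Perimeter = 20.9584

20.9584


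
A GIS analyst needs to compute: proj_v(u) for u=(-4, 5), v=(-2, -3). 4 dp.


u.v = -7, |v| = sqrt(13) = 3.6056
Scalar projection = u.v / |v| = -7 / sqrt(13) = -1.9415

-1.9415


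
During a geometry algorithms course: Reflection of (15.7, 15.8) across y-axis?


Reflection over y-axis: (x,y) -> (-x,y)
(15.7, 15.8) -> (-15.7, 15.8)

(-15.7, 15.8)


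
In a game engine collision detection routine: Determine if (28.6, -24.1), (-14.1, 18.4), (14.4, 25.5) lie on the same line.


Cross product: ((-14.1)-28.6)*(25.5-(-24.1)) - (18.4-(-24.1))*(14.4-28.6)
= -1514.42

No, not collinear


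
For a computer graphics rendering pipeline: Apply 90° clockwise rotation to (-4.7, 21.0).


90° CW: (x,y) -> (y, -x)
(-4.7,21) -> (21, 4.7)

(21, 4.7)


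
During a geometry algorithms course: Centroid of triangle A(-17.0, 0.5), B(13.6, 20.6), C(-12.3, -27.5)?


Centroid = ((x_A+x_B+x_C)/3, (y_A+y_B+y_C)/3)
= (((-17)+13.6+(-12.3))/3, (0.5+20.6+(-27.5))/3)
= (-5.2333, -2.1333)

(-5.2333, -2.1333)


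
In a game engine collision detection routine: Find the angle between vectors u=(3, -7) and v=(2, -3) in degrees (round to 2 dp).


u.v = 27, |u| = sqrt(58) = 7.6158, |v| = sqrt(13) = 3.6056
cos(theta) = u.v/(|u||v|) = 27/sqrt(754) = 0.983282
theta = acos(0.983282) = 10.49 degrees

10.49 degrees


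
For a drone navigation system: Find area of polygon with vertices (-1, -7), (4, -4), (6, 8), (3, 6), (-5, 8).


Shoelace sum: ((-1)*(-4) - 4*(-7)) + (4*8 - 6*(-4)) + (6*6 - 3*8) + (3*8 - (-5)*6) + ((-5)*(-7) - (-1)*8)
= 197
Area = |197|/2 = 98.5

98.5


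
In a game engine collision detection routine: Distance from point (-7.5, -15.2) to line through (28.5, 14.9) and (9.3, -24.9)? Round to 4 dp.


|cross product| = 854.88
|line direction| = sqrt(1952.68) = 44.1891
Distance = 854.88/sqrt(1952.68) = 19.3459

19.3459


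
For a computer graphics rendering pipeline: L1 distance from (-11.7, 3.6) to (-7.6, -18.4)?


|(-11.7)-(-7.6)| + |3.6-(-18.4)| = 4.1 + 22 = 26.1

26.1


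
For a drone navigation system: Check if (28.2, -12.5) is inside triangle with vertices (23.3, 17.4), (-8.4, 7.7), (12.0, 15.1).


Cross products: AB x AP = 995.36, BC x BP = -682.92, CA x CP = -349.14
All same sign? no

No, outside


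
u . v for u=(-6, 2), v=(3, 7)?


u . v = u_x*v_x + u_y*v_y = (-6)*3 + 2*7
= (-18) + 14 = -4

-4


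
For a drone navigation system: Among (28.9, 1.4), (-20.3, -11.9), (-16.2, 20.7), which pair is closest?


d(P0,P1) = 50.966, d(P0,P2) = 49.0561, d(P1,P2) = 32.8568
Closest: P1 and P2

Closest pair: (-20.3, -11.9) and (-16.2, 20.7), distance = 32.8568


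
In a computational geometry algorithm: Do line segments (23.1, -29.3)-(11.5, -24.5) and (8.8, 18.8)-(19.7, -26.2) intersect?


Cross products: d1=119.21, d2=-350.47, d3=-489.32, d4=-19.64
d1*d2 < 0 and d3*d4 < 0? no

No, they don't intersect


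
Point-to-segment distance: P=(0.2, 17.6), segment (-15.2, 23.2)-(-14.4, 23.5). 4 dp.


Project P onto AB: t = 1 (clamped to [0,1])
Closest point on segment: (-14.4, 23.5)
Distance: 15.7471

15.7471


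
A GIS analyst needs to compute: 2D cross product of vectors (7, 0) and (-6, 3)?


u x v = u_x*v_y - u_y*v_x = 7*3 - 0*(-6)
= 21 - 0 = 21

21


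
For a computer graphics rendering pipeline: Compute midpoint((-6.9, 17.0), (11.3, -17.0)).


M = (((-6.9)+11.3)/2, (17+(-17))/2)
= (2.2, 0)

(2.2, 0)


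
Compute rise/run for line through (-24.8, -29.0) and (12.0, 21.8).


slope = (y2-y1)/(x2-x1) = (21.8-(-29))/(12-(-24.8)) = 50.8/36.8 = 1.3804

1.3804


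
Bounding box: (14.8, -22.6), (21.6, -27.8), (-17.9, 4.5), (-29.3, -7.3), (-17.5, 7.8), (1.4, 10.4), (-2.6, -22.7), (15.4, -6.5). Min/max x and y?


x range: [-29.3, 21.6]
y range: [-27.8, 10.4]
Bounding box: (-29.3,-27.8) to (21.6,10.4)

(-29.3,-27.8) to (21.6,10.4)


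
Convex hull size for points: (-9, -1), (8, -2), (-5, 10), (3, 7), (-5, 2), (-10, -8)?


Convex hull vertices (CCW): (-10, -8), (8, -2), (3, 7), (-5, 10), (-9, -1)
Count = 5

5


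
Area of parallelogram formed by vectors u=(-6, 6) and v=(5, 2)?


|u x v| = |(-6)*2 - 6*5|
= |(-12) - 30| = 42

42


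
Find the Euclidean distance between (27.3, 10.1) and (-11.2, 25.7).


dx=-38.5, dy=15.6
d^2 = (-38.5)^2 + 15.6^2 = 1725.61
d = sqrt(1725.61) = 41.5405

41.5405


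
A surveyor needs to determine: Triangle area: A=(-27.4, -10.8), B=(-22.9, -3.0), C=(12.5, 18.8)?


Area = |x_A(y_B-y_C) + x_B(y_C-y_A) + x_C(y_A-y_B)|/2
= |597.32 + (-677.84) + (-97.5)|/2
= 178.02/2 = 89.01

89.01


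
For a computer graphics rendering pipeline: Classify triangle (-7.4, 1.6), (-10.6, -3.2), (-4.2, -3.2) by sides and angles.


Side lengths squared: AB^2=33.28, BC^2=40.96, CA^2=33.28
Sorted: [33.28, 33.28, 40.96]
By sides: Isosceles, By angles: Acute

Isosceles, Acute


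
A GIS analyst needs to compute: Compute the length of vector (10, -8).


|u| = sqrt(10^2 + (-8)^2) = sqrt(164) = 12.8062

12.8062


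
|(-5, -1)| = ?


|u| = sqrt((-5)^2 + (-1)^2) = sqrt(26) = 5.099

5.099


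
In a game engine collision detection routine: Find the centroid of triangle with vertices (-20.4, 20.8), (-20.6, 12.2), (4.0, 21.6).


Centroid = ((x_A+x_B+x_C)/3, (y_A+y_B+y_C)/3)
= (((-20.4)+(-20.6)+4)/3, (20.8+12.2+21.6)/3)
= (-12.3333, 18.2)

(-12.3333, 18.2)


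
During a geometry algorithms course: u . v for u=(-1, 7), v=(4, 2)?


u . v = u_x*v_x + u_y*v_y = (-1)*4 + 7*2
= (-4) + 14 = 10

10


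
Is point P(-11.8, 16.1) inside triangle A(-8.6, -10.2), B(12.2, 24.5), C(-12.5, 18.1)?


Cross products: AB x AP = 658.08, BC x BP = 53.88, CA x CP = 12.01
All same sign? yes

Yes, inside


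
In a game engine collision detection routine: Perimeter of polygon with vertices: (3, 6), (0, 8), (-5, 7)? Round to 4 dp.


Sides: (3, 6)->(0, 8): sqrt(13) = 3.605551, (0, 8)->(-5, 7): sqrt(26) = 5.09902, (-5, 7)->(3, 6): sqrt(65) = 8.062258
Sum = 16.766829
Perimeter = 16.7668

16.7668


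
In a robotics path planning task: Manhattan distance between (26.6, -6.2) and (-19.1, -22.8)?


|26.6-(-19.1)| + |(-6.2)-(-22.8)| = 45.7 + 16.6 = 62.3

62.3


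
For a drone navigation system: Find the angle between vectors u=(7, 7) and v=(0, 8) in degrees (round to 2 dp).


u.v = 56, |u| = sqrt(98) = 9.8995, |v| = sqrt(64) = 8
cos(theta) = u.v/(|u||v|) = 56/sqrt(6272) = 0.707107
theta = acos(0.707107) = 45 degrees

45 degrees


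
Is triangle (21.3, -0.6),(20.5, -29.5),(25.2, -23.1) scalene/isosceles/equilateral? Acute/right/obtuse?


Side lengths squared: AB^2=835.85, BC^2=63.05, CA^2=521.46
Sorted: [63.05, 521.46, 835.85]
By sides: Scalene, By angles: Obtuse

Scalene, Obtuse


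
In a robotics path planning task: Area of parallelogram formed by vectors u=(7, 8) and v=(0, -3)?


|u x v| = |7*(-3) - 8*0|
= |(-21) - 0| = 21

21


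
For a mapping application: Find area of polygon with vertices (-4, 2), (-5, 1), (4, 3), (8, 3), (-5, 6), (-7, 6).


Shoelace sum: ((-4)*1 - (-5)*2) + ((-5)*3 - 4*1) + (4*3 - 8*3) + (8*6 - (-5)*3) + ((-5)*6 - (-7)*6) + ((-7)*2 - (-4)*6)
= 60
Area = |60|/2 = 30

30


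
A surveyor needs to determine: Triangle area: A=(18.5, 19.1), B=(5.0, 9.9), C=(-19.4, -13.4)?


Area = |x_A(y_B-y_C) + x_B(y_C-y_A) + x_C(y_A-y_B)|/2
= |431.05 + (-162.5) + (-178.48)|/2
= 90.07/2 = 45.035

45.035


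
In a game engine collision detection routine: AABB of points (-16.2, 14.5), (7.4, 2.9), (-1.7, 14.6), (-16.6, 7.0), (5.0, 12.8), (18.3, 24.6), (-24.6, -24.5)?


x range: [-24.6, 18.3]
y range: [-24.5, 24.6]
Bounding box: (-24.6,-24.5) to (18.3,24.6)

(-24.6,-24.5) to (18.3,24.6)


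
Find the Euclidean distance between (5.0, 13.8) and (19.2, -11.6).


dx=14.2, dy=-25.4
d^2 = 14.2^2 + (-25.4)^2 = 846.8
d = sqrt(846.8) = 29.0998

29.0998


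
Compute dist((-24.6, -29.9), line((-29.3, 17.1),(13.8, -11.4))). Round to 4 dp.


|cross product| = 1891.75
|line direction| = sqrt(2669.86) = 51.6707
Distance = 1891.75/sqrt(2669.86) = 36.6117

36.6117


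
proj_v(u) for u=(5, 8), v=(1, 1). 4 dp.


u.v = 13, |v| = sqrt(2) = 1.4142
Scalar projection = u.v / |v| = 13 / sqrt(2) = 9.1924

9.1924


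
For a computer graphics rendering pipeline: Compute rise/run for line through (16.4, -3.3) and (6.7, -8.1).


slope = (y2-y1)/(x2-x1) = ((-8.1)-(-3.3))/(6.7-16.4) = (-4.8)/(-9.7) = 0.4948

0.4948


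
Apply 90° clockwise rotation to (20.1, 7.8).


90° CW: (x,y) -> (y, -x)
(20.1,7.8) -> (7.8, -20.1)

(7.8, -20.1)


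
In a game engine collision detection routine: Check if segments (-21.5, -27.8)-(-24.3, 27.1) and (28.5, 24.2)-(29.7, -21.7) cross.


Cross products: d1=-2357.4, d2=-2420.04, d3=-2890.6, d4=-2827.96
d1*d2 < 0 and d3*d4 < 0? no

No, they don't intersect


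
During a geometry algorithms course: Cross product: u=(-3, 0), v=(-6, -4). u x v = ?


u x v = u_x*v_y - u_y*v_x = (-3)*(-4) - 0*(-6)
= 12 - 0 = 12

12


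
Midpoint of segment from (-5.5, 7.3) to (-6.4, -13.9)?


M = (((-5.5)+(-6.4))/2, (7.3+(-13.9))/2)
= (-5.95, -3.3)

(-5.95, -3.3)


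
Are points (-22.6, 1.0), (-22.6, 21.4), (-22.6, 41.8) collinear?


Cross product: ((-22.6)-(-22.6))*(41.8-1) - (21.4-1)*((-22.6)-(-22.6))
= 0

Yes, collinear


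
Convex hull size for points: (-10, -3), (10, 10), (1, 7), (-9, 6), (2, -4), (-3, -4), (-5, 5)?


Convex hull vertices (CCW): (-10, -3), (-3, -4), (2, -4), (10, 10), (-9, 6)
Count = 5

5


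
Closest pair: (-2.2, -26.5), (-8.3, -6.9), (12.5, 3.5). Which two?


d(P0,P1) = 20.5273, d(P0,P2) = 33.4079, d(P1,P2) = 23.2551
Closest: P0 and P1

Closest pair: (-2.2, -26.5) and (-8.3, -6.9), distance = 20.5273


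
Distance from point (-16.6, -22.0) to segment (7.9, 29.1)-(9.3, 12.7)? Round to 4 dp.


Project P onto AB: t = 1 (clamped to [0,1])
Closest point on segment: (9.3, 12.7)
Distance: 43.3001

43.3001


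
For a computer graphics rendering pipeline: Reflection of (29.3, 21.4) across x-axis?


Reflection over x-axis: (x,y) -> (x,-y)
(29.3, 21.4) -> (29.3, -21.4)

(29.3, -21.4)


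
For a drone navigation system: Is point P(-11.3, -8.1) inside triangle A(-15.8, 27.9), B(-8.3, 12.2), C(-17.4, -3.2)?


Cross products: AB x AP = -199.35, BC x BP = 138.53, CA x CP = -197.55
All same sign? no

No, outside


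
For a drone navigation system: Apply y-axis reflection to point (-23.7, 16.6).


Reflection over y-axis: (x,y) -> (-x,y)
(-23.7, 16.6) -> (23.7, 16.6)

(23.7, 16.6)


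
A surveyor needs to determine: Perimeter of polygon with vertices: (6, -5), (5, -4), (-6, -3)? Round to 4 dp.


Sides: (6, -5)->(5, -4): sqrt(2) = 1.414214, (5, -4)->(-6, -3): sqrt(122) = 11.045361, (-6, -3)->(6, -5): sqrt(148) = 12.165525
Sum = 24.6251
Perimeter = 24.6251

24.6251


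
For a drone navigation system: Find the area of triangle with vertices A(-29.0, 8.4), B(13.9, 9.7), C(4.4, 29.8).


Area = |x_A(y_B-y_C) + x_B(y_C-y_A) + x_C(y_A-y_B)|/2
= |582.9 + 297.46 + (-5.72)|/2
= 874.64/2 = 437.32

437.32


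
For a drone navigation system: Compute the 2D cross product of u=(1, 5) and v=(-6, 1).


u x v = u_x*v_y - u_y*v_x = 1*1 - 5*(-6)
= 1 - (-30) = 31

31


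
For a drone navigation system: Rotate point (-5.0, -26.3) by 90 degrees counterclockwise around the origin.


90° CCW: (x,y) -> (-y, x)
(-5,-26.3) -> (26.3, -5)

(26.3, -5)


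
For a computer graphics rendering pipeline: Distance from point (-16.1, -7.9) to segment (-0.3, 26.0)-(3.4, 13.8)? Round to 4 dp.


Project P onto AB: t = 1 (clamped to [0,1])
Closest point on segment: (3.4, 13.8)
Distance: 29.1743

29.1743


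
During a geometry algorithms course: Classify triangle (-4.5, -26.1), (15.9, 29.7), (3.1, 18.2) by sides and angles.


Side lengths squared: AB^2=3529.8, BC^2=296.09, CA^2=2020.25
Sorted: [296.09, 2020.25, 3529.8]
By sides: Scalene, By angles: Obtuse

Scalene, Obtuse


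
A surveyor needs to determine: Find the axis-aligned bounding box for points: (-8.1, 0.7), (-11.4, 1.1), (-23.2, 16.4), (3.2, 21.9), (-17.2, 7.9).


x range: [-23.2, 3.2]
y range: [0.7, 21.9]
Bounding box: (-23.2,0.7) to (3.2,21.9)

(-23.2,0.7) to (3.2,21.9)


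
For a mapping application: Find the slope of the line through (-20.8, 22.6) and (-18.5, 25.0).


slope = (y2-y1)/(x2-x1) = (25-22.6)/((-18.5)-(-20.8)) = 2.4/2.3 = 1.0435

1.0435


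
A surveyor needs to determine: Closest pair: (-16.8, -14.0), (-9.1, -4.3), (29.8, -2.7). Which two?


d(P0,P1) = 12.3847, d(P0,P2) = 47.9505, d(P1,P2) = 38.9329
Closest: P0 and P1

Closest pair: (-16.8, -14.0) and (-9.1, -4.3), distance = 12.3847


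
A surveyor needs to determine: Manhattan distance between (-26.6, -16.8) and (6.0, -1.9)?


|(-26.6)-6| + |(-16.8)-(-1.9)| = 32.6 + 14.9 = 47.5

47.5


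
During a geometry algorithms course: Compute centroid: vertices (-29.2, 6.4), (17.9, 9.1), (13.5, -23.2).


Centroid = ((x_A+x_B+x_C)/3, (y_A+y_B+y_C)/3)
= (((-29.2)+17.9+13.5)/3, (6.4+9.1+(-23.2))/3)
= (0.7333, -2.5667)

(0.7333, -2.5667)


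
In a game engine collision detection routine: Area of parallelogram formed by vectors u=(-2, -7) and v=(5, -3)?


|u x v| = |(-2)*(-3) - (-7)*5|
= |6 - (-35)| = 41

41


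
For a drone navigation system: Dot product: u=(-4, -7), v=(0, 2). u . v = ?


u . v = u_x*v_x + u_y*v_y = (-4)*0 + (-7)*2
= 0 + (-14) = -14

-14


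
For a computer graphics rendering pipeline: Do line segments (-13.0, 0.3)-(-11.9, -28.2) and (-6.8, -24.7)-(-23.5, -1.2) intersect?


Cross products: d1=-271.8, d2=178.3, d3=149.2, d4=-300.9
d1*d2 < 0 and d3*d4 < 0? yes

Yes, they intersect


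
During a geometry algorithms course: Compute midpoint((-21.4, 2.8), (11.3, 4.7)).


M = (((-21.4)+11.3)/2, (2.8+4.7)/2)
= (-5.05, 3.75)

(-5.05, 3.75)


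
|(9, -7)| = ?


|u| = sqrt(9^2 + (-7)^2) = sqrt(130) = 11.4018

11.4018


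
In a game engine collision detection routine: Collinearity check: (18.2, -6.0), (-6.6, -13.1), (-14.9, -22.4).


Cross product: ((-6.6)-18.2)*((-22.4)-(-6)) - ((-13.1)-(-6))*((-14.9)-18.2)
= 171.71

No, not collinear


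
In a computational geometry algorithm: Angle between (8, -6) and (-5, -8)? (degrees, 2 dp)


u.v = 8, |u| = sqrt(100) = 10, |v| = sqrt(89) = 9.434
cos(theta) = u.v/(|u||v|) = 8/sqrt(8900) = 0.0848
theta = acos(0.0848) = 85.14 degrees

85.14 degrees


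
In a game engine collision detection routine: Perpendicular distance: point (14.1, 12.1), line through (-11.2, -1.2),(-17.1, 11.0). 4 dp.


|cross product| = 387.13
|line direction| = sqrt(183.65) = 13.5518
Distance = 387.13/sqrt(183.65) = 28.5668

28.5668


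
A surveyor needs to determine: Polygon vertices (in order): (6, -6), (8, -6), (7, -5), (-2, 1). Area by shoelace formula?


Shoelace sum: (6*(-6) - 8*(-6)) + (8*(-5) - 7*(-6)) + (7*1 - (-2)*(-5)) + ((-2)*(-6) - 6*1)
= 17
Area = |17|/2 = 8.5

8.5


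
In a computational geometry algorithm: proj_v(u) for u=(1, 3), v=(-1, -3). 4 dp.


u.v = -10, |v| = sqrt(10) = 3.1623
Scalar projection = u.v / |v| = -10 / sqrt(10) = -3.1623

-3.1623


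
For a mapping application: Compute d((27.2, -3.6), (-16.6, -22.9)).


dx=-43.8, dy=-19.3
d^2 = (-43.8)^2 + (-19.3)^2 = 2290.93
d = sqrt(2290.93) = 47.8637

47.8637


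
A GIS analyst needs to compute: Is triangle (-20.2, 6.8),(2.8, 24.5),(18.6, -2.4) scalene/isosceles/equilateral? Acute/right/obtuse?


Side lengths squared: AB^2=842.29, BC^2=973.25, CA^2=1590.08
Sorted: [842.29, 973.25, 1590.08]
By sides: Scalene, By angles: Acute

Scalene, Acute


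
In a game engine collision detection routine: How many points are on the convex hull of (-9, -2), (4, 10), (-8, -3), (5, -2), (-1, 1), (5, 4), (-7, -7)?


Convex hull vertices (CCW): (-9, -2), (-7, -7), (5, -2), (5, 4), (4, 10)
Count = 5

5


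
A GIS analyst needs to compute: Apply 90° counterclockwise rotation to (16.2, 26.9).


90° CCW: (x,y) -> (-y, x)
(16.2,26.9) -> (-26.9, 16.2)

(-26.9, 16.2)


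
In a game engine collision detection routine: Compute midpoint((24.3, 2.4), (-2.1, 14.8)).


M = ((24.3+(-2.1))/2, (2.4+14.8)/2)
= (11.1, 8.6)

(11.1, 8.6)


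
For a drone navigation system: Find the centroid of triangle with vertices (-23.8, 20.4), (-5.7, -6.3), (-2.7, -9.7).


Centroid = ((x_A+x_B+x_C)/3, (y_A+y_B+y_C)/3)
= (((-23.8)+(-5.7)+(-2.7))/3, (20.4+(-6.3)+(-9.7))/3)
= (-10.7333, 1.4667)

(-10.7333, 1.4667)


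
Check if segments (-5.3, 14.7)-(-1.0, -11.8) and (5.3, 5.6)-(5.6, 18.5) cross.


Cross products: d1=139.47, d2=76.05, d3=241.77, d4=305.19
d1*d2 < 0 and d3*d4 < 0? no

No, they don't intersect


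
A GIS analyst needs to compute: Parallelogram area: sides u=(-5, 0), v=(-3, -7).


|u x v| = |(-5)*(-7) - 0*(-3)|
= |35 - 0| = 35

35


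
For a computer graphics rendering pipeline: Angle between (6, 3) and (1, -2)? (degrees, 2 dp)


u.v = 0, |u| = sqrt(45) = 6.7082, |v| = sqrt(5) = 2.2361
cos(theta) = u.v/(|u||v|) = 0/sqrt(225) = 0
theta = acos(0) = 90 degrees

90 degrees


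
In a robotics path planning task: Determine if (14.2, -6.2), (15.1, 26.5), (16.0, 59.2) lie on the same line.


Cross product: (15.1-14.2)*(59.2-(-6.2)) - (26.5-(-6.2))*(16-14.2)
= 0

Yes, collinear


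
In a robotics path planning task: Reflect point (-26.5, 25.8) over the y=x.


Reflection over y=x: (x,y) -> (y,x)
(-26.5, 25.8) -> (25.8, -26.5)

(25.8, -26.5)


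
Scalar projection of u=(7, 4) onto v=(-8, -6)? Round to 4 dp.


u.v = -80, |v| = sqrt(100) = 10
Scalar projection = u.v / |v| = -80 / sqrt(100) = -8

-8


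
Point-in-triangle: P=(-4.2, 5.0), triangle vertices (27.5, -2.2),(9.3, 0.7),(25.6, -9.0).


Cross products: AB x AP = -39.11, BC x BP = -60.86, CA x CP = 229.24
All same sign? no

No, outside


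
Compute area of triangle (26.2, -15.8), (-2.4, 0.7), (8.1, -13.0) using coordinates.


Area = |x_A(y_B-y_C) + x_B(y_C-y_A) + x_C(y_A-y_B)|/2
= |358.94 + (-6.72) + (-133.65)|/2
= 218.57/2 = 109.285

109.285


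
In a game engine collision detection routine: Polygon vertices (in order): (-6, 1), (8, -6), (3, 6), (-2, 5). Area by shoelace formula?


Shoelace sum: ((-6)*(-6) - 8*1) + (8*6 - 3*(-6)) + (3*5 - (-2)*6) + ((-2)*1 - (-6)*5)
= 149
Area = |149|/2 = 74.5

74.5


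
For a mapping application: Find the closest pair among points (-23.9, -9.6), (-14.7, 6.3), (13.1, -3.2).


d(P0,P1) = 18.3698, d(P0,P2) = 37.5494, d(P1,P2) = 29.3784
Closest: P0 and P1

Closest pair: (-23.9, -9.6) and (-14.7, 6.3), distance = 18.3698


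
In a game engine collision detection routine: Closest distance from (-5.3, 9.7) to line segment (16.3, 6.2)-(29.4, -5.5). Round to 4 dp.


Project P onto AB: t = 0 (clamped to [0,1])
Closest point on segment: (16.3, 6.2)
Distance: 21.8817

21.8817


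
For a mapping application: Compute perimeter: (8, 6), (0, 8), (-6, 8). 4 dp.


Sides: (8, 6)->(0, 8): sqrt(68) = 8.246211, (0, 8)->(-6, 8): sqrt(36) = 6, (-6, 8)->(8, 6): sqrt(200) = 14.142136
Sum = 28.388347
Perimeter = 28.3883

28.3883


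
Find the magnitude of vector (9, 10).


|u| = sqrt(9^2 + 10^2) = sqrt(181) = 13.4536

13.4536


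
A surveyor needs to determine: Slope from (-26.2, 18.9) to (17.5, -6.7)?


slope = (y2-y1)/(x2-x1) = ((-6.7)-18.9)/(17.5-(-26.2)) = (-25.6)/43.7 = -0.5858

-0.5858


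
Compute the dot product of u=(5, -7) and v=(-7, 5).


u . v = u_x*v_x + u_y*v_y = 5*(-7) + (-7)*5
= (-35) + (-35) = -70

-70


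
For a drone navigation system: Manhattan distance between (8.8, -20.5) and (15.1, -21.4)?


|8.8-15.1| + |(-20.5)-(-21.4)| = 6.3 + 0.9 = 7.2

7.2


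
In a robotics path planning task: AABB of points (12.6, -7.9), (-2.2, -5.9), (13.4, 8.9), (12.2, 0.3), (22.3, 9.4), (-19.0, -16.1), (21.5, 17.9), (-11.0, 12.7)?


x range: [-19, 22.3]
y range: [-16.1, 17.9]
Bounding box: (-19,-16.1) to (22.3,17.9)

(-19,-16.1) to (22.3,17.9)


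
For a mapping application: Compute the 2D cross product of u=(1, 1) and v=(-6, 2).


u x v = u_x*v_y - u_y*v_x = 1*2 - 1*(-6)
= 2 - (-6) = 8

8


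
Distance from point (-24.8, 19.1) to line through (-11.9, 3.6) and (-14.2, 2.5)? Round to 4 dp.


|cross product| = 49.84
|line direction| = sqrt(6.5) = 2.5495
Distance = 49.84/sqrt(6.5) = 19.5489

19.5489


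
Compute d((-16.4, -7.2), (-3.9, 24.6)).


dx=12.5, dy=31.8
d^2 = 12.5^2 + 31.8^2 = 1167.49
d = sqrt(1167.49) = 34.1686

34.1686


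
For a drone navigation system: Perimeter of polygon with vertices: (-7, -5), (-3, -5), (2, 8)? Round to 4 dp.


Sides: (-7, -5)->(-3, -5): sqrt(16) = 4, (-3, -5)->(2, 8): sqrt(194) = 13.928388, (2, 8)->(-7, -5): sqrt(250) = 15.811388
Sum = 33.739776
Perimeter = 33.7398

33.7398


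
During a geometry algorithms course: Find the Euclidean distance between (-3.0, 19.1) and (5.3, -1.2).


dx=8.3, dy=-20.3
d^2 = 8.3^2 + (-20.3)^2 = 480.98
d = sqrt(480.98) = 21.9313

21.9313


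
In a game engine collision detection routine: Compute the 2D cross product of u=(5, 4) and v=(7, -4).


u x v = u_x*v_y - u_y*v_x = 5*(-4) - 4*7
= (-20) - 28 = -48

-48


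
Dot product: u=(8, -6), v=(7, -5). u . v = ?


u . v = u_x*v_x + u_y*v_y = 8*7 + (-6)*(-5)
= 56 + 30 = 86

86


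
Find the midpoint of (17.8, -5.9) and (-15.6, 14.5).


M = ((17.8+(-15.6))/2, ((-5.9)+14.5)/2)
= (1.1, 4.3)

(1.1, 4.3)


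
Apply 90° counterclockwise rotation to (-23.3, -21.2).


90° CCW: (x,y) -> (-y, x)
(-23.3,-21.2) -> (21.2, -23.3)

(21.2, -23.3)


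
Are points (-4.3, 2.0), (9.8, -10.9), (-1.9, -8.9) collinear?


Cross product: (9.8-(-4.3))*((-8.9)-2) - ((-10.9)-2)*((-1.9)-(-4.3))
= -122.73

No, not collinear


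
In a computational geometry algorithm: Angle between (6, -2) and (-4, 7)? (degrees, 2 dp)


u.v = -38, |u| = sqrt(40) = 6.3246, |v| = sqrt(65) = 8.0623
cos(theta) = u.v/(|u||v|) = -38/sqrt(2600) = -0.745241
theta = acos(-0.745241) = 138.18 degrees

138.18 degrees


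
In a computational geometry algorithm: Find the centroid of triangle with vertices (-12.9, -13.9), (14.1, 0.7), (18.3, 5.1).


Centroid = ((x_A+x_B+x_C)/3, (y_A+y_B+y_C)/3)
= (((-12.9)+14.1+18.3)/3, ((-13.9)+0.7+5.1)/3)
= (6.5, -2.7)

(6.5, -2.7)


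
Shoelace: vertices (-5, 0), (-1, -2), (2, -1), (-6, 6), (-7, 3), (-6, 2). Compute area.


Shoelace sum: ((-5)*(-2) - (-1)*0) + ((-1)*(-1) - 2*(-2)) + (2*6 - (-6)*(-1)) + ((-6)*3 - (-7)*6) + ((-7)*2 - (-6)*3) + ((-6)*0 - (-5)*2)
= 59
Area = |59|/2 = 29.5

29.5


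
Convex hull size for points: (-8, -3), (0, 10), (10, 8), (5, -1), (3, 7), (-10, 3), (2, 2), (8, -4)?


Convex hull vertices (CCW): (-10, 3), (-8, -3), (8, -4), (10, 8), (0, 10)
Count = 5

5


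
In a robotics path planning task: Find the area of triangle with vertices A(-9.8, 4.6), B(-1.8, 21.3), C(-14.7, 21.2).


Area = |x_A(y_B-y_C) + x_B(y_C-y_A) + x_C(y_A-y_B)|/2
= |(-0.98) + (-29.88) + 245.49|/2
= 214.63/2 = 107.315

107.315


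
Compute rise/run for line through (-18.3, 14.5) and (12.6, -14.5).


slope = (y2-y1)/(x2-x1) = ((-14.5)-14.5)/(12.6-(-18.3)) = (-29)/30.9 = -0.9385

-0.9385


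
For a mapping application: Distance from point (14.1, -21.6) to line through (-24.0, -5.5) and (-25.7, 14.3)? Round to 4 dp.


|cross product| = 727.01
|line direction| = sqrt(394.93) = 19.8728
Distance = 727.01/sqrt(394.93) = 36.5831

36.5831


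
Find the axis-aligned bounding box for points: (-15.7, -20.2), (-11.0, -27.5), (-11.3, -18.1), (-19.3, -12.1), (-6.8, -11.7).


x range: [-19.3, -6.8]
y range: [-27.5, -11.7]
Bounding box: (-19.3,-27.5) to (-6.8,-11.7)

(-19.3,-27.5) to (-6.8,-11.7)


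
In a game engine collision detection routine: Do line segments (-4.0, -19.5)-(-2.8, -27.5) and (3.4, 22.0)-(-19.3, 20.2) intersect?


Cross products: d1=928.73, d2=1112.49, d3=109, d4=-74.76
d1*d2 < 0 and d3*d4 < 0? no

No, they don't intersect


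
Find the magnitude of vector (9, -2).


|u| = sqrt(9^2 + (-2)^2) = sqrt(85) = 9.2195

9.2195


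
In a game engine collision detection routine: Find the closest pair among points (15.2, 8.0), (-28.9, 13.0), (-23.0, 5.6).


d(P0,P1) = 44.3825, d(P0,P2) = 38.2753, d(P1,P2) = 9.4641
Closest: P1 and P2

Closest pair: (-28.9, 13.0) and (-23.0, 5.6), distance = 9.4641


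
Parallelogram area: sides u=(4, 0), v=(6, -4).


|u x v| = |4*(-4) - 0*6|
= |(-16) - 0| = 16

16


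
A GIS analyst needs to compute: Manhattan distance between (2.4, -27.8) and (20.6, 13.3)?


|2.4-20.6| + |(-27.8)-13.3| = 18.2 + 41.1 = 59.3

59.3


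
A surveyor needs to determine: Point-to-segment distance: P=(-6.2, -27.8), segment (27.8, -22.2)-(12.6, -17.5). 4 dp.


Project P onto AB: t = 1 (clamped to [0,1])
Closest point on segment: (12.6, -17.5)
Distance: 21.4367

21.4367


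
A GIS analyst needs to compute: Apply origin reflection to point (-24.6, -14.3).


Reflection over origin: (x,y) -> (-x,-y)
(-24.6, -14.3) -> (24.6, 14.3)

(24.6, 14.3)


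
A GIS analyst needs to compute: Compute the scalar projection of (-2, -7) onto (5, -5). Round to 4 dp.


u.v = 25, |v| = sqrt(50) = 7.0711
Scalar projection = u.v / |v| = 25 / sqrt(50) = 3.5355

3.5355


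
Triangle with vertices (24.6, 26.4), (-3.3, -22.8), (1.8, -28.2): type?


Side lengths squared: AB^2=3199.05, BC^2=55.17, CA^2=3501
Sorted: [55.17, 3199.05, 3501]
By sides: Scalene, By angles: Obtuse

Scalene, Obtuse


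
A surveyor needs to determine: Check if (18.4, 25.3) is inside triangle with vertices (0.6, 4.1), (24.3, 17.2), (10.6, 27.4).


Cross products: AB x AP = 269.26, BC x BP = -50.79, CA x CP = 202.74
All same sign? no

No, outside


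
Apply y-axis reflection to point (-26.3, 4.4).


Reflection over y-axis: (x,y) -> (-x,y)
(-26.3, 4.4) -> (26.3, 4.4)

(26.3, 4.4)


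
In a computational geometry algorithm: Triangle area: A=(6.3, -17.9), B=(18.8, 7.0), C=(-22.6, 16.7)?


Area = |x_A(y_B-y_C) + x_B(y_C-y_A) + x_C(y_A-y_B)|/2
= |(-61.11) + 650.48 + 562.74|/2
= 1152.11/2 = 576.055

576.055


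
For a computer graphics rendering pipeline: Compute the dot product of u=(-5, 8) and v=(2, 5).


u . v = u_x*v_x + u_y*v_y = (-5)*2 + 8*5
= (-10) + 40 = 30

30


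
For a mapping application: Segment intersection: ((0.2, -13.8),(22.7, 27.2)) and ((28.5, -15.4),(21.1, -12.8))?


Cross products: d1=61.74, d2=-300.16, d3=-1196.3, d4=-834.4
d1*d2 < 0 and d3*d4 < 0? no

No, they don't intersect


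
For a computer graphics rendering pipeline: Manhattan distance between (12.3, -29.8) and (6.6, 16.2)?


|12.3-6.6| + |(-29.8)-16.2| = 5.7 + 46 = 51.7

51.7


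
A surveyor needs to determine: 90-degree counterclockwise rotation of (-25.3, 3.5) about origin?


90° CCW: (x,y) -> (-y, x)
(-25.3,3.5) -> (-3.5, -25.3)

(-3.5, -25.3)


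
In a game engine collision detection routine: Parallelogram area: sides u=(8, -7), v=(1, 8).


|u x v| = |8*8 - (-7)*1|
= |64 - (-7)| = 71

71


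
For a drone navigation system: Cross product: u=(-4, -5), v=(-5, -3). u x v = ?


u x v = u_x*v_y - u_y*v_x = (-4)*(-3) - (-5)*(-5)
= 12 - 25 = -13

-13


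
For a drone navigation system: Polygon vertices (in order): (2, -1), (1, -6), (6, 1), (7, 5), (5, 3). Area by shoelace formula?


Shoelace sum: (2*(-6) - 1*(-1)) + (1*1 - 6*(-6)) + (6*5 - 7*1) + (7*3 - 5*5) + (5*(-1) - 2*3)
= 34
Area = |34|/2 = 17

17


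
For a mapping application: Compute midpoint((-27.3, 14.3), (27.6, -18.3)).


M = (((-27.3)+27.6)/2, (14.3+(-18.3))/2)
= (0.15, -2)

(0.15, -2)


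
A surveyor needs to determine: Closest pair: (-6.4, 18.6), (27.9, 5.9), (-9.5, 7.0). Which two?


d(P0,P1) = 36.5757, d(P0,P2) = 12.0071, d(P1,P2) = 37.4162
Closest: P0 and P2

Closest pair: (-6.4, 18.6) and (-9.5, 7.0), distance = 12.0071


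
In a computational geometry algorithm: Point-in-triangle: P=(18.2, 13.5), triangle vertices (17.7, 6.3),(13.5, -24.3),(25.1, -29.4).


Cross products: AB x AP = -14.94, BC x BP = 462.45, CA x CP = -71.13
All same sign? no

No, outside


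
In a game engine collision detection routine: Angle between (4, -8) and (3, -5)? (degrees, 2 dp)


u.v = 52, |u| = sqrt(80) = 8.9443, |v| = sqrt(34) = 5.831
cos(theta) = u.v/(|u||v|) = 52/sqrt(2720) = 0.997054
theta = acos(0.997054) = 4.4 degrees

4.4 degrees


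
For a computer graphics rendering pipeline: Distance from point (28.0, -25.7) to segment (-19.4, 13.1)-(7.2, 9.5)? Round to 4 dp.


Project P onto AB: t = 1 (clamped to [0,1])
Closest point on segment: (7.2, 9.5)
Distance: 40.8862

40.8862


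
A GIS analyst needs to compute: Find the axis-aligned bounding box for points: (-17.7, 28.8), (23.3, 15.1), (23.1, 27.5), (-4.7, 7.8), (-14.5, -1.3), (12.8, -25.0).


x range: [-17.7, 23.3]
y range: [-25, 28.8]
Bounding box: (-17.7,-25) to (23.3,28.8)

(-17.7,-25) to (23.3,28.8)


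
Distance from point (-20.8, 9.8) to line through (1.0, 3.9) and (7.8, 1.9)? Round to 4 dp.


|cross product| = 3.48
|line direction| = sqrt(50.24) = 7.088
Distance = 3.48/sqrt(50.24) = 0.491

0.491


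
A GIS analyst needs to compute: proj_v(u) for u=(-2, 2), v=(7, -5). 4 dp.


u.v = -24, |v| = sqrt(74) = 8.6023
Scalar projection = u.v / |v| = -24 / sqrt(74) = -2.7899

-2.7899
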